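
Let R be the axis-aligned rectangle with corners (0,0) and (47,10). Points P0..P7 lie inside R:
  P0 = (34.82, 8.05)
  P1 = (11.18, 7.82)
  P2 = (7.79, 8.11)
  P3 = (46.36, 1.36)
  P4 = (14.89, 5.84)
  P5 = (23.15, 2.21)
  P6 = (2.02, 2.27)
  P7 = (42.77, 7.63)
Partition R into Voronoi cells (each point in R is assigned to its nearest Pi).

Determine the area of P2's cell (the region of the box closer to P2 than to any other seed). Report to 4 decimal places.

Area of P2's cell: 42.1760

1. box [0,47]×[0,10]: [(0, 0) (47, 0) (47, 10) (0, 10)]
2. ⊥bis P2·P0 via (21.305,8.08): [(0, 0) (21.2871, 0) (21.3093, 10) (0, 10)]  |A|=212.9816
3. ⊥bis P2·P1 via (9.485,7.965): [(0, 0) (8.8036, 0) (9.6591, 10) (0, 10)]  |A|=92.3136
4. ⊥bis P2·P3 via (27.075,4.735): [(0, 0) (8.8036, 0) (9.6591, 10) (0, 10)]  |A|=92.3136
5. ⊥bis P2·P4 via (11.34,6.975): [(0, 0) (8.8036, 0) (9.6591, 10) (0, 10)]  |A|=92.3136
6. ⊥bis P2·P5 via (15.47,5.16): [(0, 0) (8.8036, 0) (9.6591, 10) (0, 10)]  |A|=92.3136
7. ⊥bis P2·P6 via (4.905,5.19): [(8.9092, 1.2338) (9.6591, 10) (0.0366, 10)]  |A|=42.176
8. ⊥bis P2·P7 via (25.28,7.87): [(8.9092, 1.2338) (9.6591, 10) (0.0366, 10)]  |A|=42.176
9. canonical 3-gon: [(8.9092, 1.2338) (9.6591, 10) (0.0366, 10)]
10. shoelace: 42.176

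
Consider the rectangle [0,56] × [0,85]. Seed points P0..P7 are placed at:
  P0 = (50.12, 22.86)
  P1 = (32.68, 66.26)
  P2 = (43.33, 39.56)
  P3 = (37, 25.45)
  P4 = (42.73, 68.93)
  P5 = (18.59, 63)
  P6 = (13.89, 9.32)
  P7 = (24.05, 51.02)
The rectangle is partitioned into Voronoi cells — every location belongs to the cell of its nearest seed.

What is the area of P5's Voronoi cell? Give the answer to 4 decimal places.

Area of P5's cell: 772.2045

1. box [0,56]×[0,85]: [(0, 0) (56, 0) (56, 85) (0, 85)]
2. ⊥bis P5·P0 via (34.355,42.93): [(0, 15.9441) (56, 59.9322) (56, 85) (0, 85)]  |A|=2635.464
3. ⊥bis P5·P1 via (25.635,64.63): [(0, 15.9441) (31.2246, 40.4711) (20.922, 85) (0, 85)]  |A|=1543.9392
4. ⊥bis P5·P2 via (30.96,51.28): [(0, 18.6029) (29.1627, 49.383) (20.922, 85) (0, 85)]  |A|=1340.7479
5. ⊥bis P5·P3 via (27.795,44.225): [(0, 30.5977) (21.2228, 41.0028) (29.1627, 49.383) (20.922, 85) (0, 85)]  |A|=1213.4667
6. ⊥bis P5·P4 via (30.66,65.965): [(0, 30.5977) (21.2228, 41.0028) (29.1627, 49.383) (20.922, 85) (0, 85)]  |A|=1213.4667
7. ⊥bis P5·P6 via (16.24,36.16): [(0, 37.5819) (12.0869, 36.5236) (21.2228, 41.0028) (29.1627, 49.383) (20.922, 85) (0, 85)]  |A|=1171.2579
8. ⊥bis P5·P7 via (21.32,57.01): [(0, 47.2932) (26.8183, 59.5159) (20.922, 85) (0, 85)]  |A|=772.2045
9. canonical 4-gon: [(0, 47.2932) (26.8183, 59.5159) (20.922, 85) (0, 85)]
10. shoelace: 772.2045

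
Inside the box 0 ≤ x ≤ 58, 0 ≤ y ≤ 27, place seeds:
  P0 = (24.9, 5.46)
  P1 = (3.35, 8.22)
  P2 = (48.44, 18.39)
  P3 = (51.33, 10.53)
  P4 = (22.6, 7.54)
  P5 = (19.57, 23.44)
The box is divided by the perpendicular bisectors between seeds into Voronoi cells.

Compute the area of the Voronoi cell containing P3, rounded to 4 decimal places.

Area of P3's cell: 268.4540

1. box [0,58]×[0,27]: [(0, 0) (58, 0) (58, 27) (0, 27)]
2. ⊥bis P3·P0 via (38.115,7.995): [(39.6487, 0) (58, 0) (58, 27) (34.4693, 27)]  |A|=565.4073
3. ⊥bis P3·P1 via (27.34,9.375): [(39.6487, 0) (58, 0) (58, 27) (34.4693, 27)]  |A|=565.4073
4. ⊥bis P3·P2 via (49.885,14.46): [(37.732, 9.9915) (39.6487, 0) (58, 0) (58, 17.4438)]  |A|=268.454
5. ⊥bis P3·P4 via (36.965,9.035): [(37.732, 9.9915) (39.6487, 0) (58, 0) (58, 17.4438)]  |A|=268.454
6. ⊥bis P3·P5 via (35.45,16.985): [(37.732, 9.9915) (39.6487, 0) (58, 0) (58, 17.4438)]  |A|=268.454
7. canonical 4-gon: [(37.732, 9.9915) (39.6487, 0) (58, 0) (58, 17.4438)]
8. shoelace: 268.454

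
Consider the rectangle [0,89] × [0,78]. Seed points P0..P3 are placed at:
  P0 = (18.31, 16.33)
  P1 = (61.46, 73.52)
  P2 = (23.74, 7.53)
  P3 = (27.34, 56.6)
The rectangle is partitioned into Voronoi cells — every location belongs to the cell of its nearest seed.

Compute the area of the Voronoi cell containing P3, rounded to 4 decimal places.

1. box [0,89]×[0,78]: [(0, 0) (89, 0) (89, 78) (0, 78)]
2. ⊥bis P3·P0 via (22.825,36.465): [(0, 41.5832) (89, 21.6262) (89, 78) (0, 78)]  |A|=4129.1838
3. ⊥bis P3·P1 via (44.4,65.06): [(0, 41.5832) (63.0535, 27.4443) (37.9831, 78) (0, 78)]  |A|=2108.2344
4. ⊥bis P3·P2 via (25.54,32.065): [(0, 41.5832) (50.6686, 30.2215) (62.0919, 29.3834) (37.9831, 78) (0, 78)]  |A|=2097.562
5. canonical 5-gon: [(0, 41.5832) (50.6686, 30.2215) (62.0919, 29.3834) (37.9831, 78) (0, 78)]
6. shoelace: 2097.562

Area of P3's cell: 2097.5620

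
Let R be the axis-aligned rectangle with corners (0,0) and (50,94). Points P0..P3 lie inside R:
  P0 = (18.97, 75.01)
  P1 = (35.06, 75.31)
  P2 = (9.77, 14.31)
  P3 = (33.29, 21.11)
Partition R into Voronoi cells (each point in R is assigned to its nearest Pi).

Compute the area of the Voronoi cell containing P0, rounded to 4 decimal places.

Area of P0's cell: 1295.8405

1. box [0,50]×[0,94]: [(0, 0) (50, 0) (50, 94) (0, 94)]
2. ⊥bis P0·P1 via (27.015,75.16): [(0, 0) (28.4164, 0) (26.6637, 94) (0, 94)]  |A|=2588.7644
3. ⊥bis P0·P2 via (14.37,44.66): [(0, 46.838) (27.6211, 42.6516) (26.6637, 94) (0, 94)]  |A|=1335.9038
4. ⊥bis P0·P3 via (26.13,48.06): [(0, 46.838) (13.7094, 44.7601) (27.5134, 48.4275) (26.6637, 94) (0, 94)]  |A|=1295.8405
5. canonical 5-gon: [(0, 46.838) (13.7094, 44.7601) (27.5134, 48.4275) (26.6637, 94) (0, 94)]
6. shoelace: 1295.8405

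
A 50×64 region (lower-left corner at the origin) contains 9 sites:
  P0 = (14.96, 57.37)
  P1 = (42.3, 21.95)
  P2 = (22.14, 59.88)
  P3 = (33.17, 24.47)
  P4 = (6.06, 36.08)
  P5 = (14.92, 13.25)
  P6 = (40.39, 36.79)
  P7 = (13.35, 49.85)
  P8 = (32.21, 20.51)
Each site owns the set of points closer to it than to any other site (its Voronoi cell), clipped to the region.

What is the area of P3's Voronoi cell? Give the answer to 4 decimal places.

Area of P3's cell: 203.0901

1. box [0,50]×[0,64]: [(0, 0) (50, 0) (50, 64) (0, 64)]
2. ⊥bis P3·P0 via (24.065,40.92): [(0, 27.6001) (0, 0) (50, 0) (50, 55.2749)]  |A|=2071.8759
3. ⊥bis P3·P1 via (37.735,23.21): [(45.9696, 53.0441) (0, 27.6001) (0, 0) (31.3287, 0)]  |A|=1465.2858
4. ⊥bis P3·P2 via (27.655,42.175): [(44.4101, 47.3941) (24.63, 41.2327) (0, 27.6001) (0, 0) (31.3287, 0)]  |A|=1414.2115
5. ⊥bis P3·P4 via (19.615,30.275): [(44.4101, 47.3941) (24.63, 41.2327) (24.2076, 40.9989) (6.6496, 0) (31.3287, 0)]  |A|=943.8328
6. ⊥bis P3·P5 via (24.045,18.86): [(32.6646, 4.8398) (44.4101, 47.3941) (24.63, 41.2327) (24.2076, 40.9989) (18.5525, 27.7939)]  |A|=551.3863
7. ⊥bis P3·P6 via (36.78,30.63): [(32.6646, 4.8398) (39.3649, 29.1151) (23.1802, 38.6) (18.5525, 27.7939)]  |A|=357.5818
8. ⊥bis P3·P7 via (23.26,37.16): [(32.6646, 4.8398) (39.3649, 29.1151) (24.2792, 37.9559) (22.2136, 36.3428) (18.5525, 27.7939)]  |A|=356.0302
9. ⊥bis P3·P8 via (32.69,22.49): [(19.9083, 25.5886) (37.2323, 21.3888) (39.3649, 29.1151) (24.2792, 37.9559) (22.2136, 36.3428) (18.5525, 27.7939)]  |A|=203.0901
10. canonical 6-gon: [(19.9083, 25.5886) (37.2323, 21.3888) (39.3649, 29.1151) (24.2792, 37.9559) (22.2136, 36.3428) (18.5525, 27.7939)]
11. shoelace: 203.0901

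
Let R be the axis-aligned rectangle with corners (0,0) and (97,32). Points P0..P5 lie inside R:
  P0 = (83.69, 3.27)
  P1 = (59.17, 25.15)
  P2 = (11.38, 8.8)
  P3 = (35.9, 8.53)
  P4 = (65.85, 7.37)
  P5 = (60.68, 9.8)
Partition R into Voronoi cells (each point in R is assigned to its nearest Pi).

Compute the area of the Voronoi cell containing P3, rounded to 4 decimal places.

1. box [0,97]×[0,32]: [(0, 0) (97, 0) (97, 32) (0, 32)]
2. ⊥bis P3·P0 via (59.795,5.9): [(0, 0) (59.1456, 0) (62.6677, 32) (0, 32)]  |A|=1949.013
3. ⊥bis P3·P1 via (47.535,16.84): [(0, 0) (59.1456, 0) (59.2013, 0.5058) (36.7074, 32) (0, 32)]  |A|=1540.2129
4. ⊥bis P3·P2 via (23.64,8.665): [(23.5446, 0) (59.1456, 0) (59.2013, 0.5058) (36.7074, 32) (23.897, 32)]  |A|=781.1483
5. ⊥bis P3·P4 via (50.875,7.95): [(23.5446, 0) (50.5671, 0) (51.0298, 11.9469) (36.7074, 32) (23.897, 32)]  |A|=727.5201
6. ⊥bis P3·P5 via (48.29,9.165): [(23.5446, 0) (48.7597, 0) (47.9246, 16.2945) (36.7074, 32) (23.897, 32)]  |A|=693.2404
7. canonical 5-gon: [(23.5446, 0) (48.7597, 0) (47.9246, 16.2945) (36.7074, 32) (23.897, 32)]
8. shoelace: 693.2404

Area of P3's cell: 693.2404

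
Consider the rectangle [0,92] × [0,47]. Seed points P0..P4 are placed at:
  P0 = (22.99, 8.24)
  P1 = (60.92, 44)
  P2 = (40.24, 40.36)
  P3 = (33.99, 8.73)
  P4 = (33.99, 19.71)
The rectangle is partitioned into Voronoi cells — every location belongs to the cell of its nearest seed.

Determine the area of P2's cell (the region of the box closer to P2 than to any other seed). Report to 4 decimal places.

1. box [0,92]×[0,47]: [(0, 0) (92, 0) (92, 47) (0, 47)]
2. ⊥bis P2·P0 via (31.615,24.3): [(0, 41.2788) (76.8623, 0) (92, 0) (92, 47) (0, 47)]  |A|=2737.6085
3. ⊥bis P2·P1 via (50.58,42.18): [(0, 41.2788) (56.0356, 11.1849) (49.7316, 47) (0, 47)]  |A|=1050.8658
4. ⊥bis P2·P3 via (37.115,24.545): [(0, 41.2788) (27.6917, 26.407) (54.2811, 21.153) (49.7316, 47) (0, 47)]  |A|=922.9522
5. ⊥bis P2·P4 via (37.115,30.035): [(0, 41.2788) (0.0445, 41.2549) (53.5957, 25.0469) (49.7316, 47) (0, 47)]  |A|=699.4771
6. canonical 5-gon: [(0, 41.2788) (0.0445, 41.2549) (53.5957, 25.0469) (49.7316, 47) (0, 47)]
7. shoelace: 699.4771

Area of P2's cell: 699.4771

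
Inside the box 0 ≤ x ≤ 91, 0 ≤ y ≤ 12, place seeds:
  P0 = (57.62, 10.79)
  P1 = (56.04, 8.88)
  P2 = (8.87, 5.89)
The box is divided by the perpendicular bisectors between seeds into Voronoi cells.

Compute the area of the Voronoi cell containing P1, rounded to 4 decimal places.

Area of P1's cell: 347.0783

1. box [0,91]×[0,12]: [(0, 0) (91, 0) (91, 12) (0, 12)]
2. ⊥bis P1·P0 via (56.83,9.835): [(0, 0) (68.7191, 0) (54.2128, 12) (0, 12)]  |A|=737.5918
3. ⊥bis P1·P2 via (32.455,7.385): [(32.9231, 0) (68.7191, 0) (54.2128, 12) (32.1625, 12)]  |A|=347.0783
4. canonical 4-gon: [(32.9231, 0) (68.7191, 0) (54.2128, 12) (32.1625, 12)]
5. shoelace: 347.0783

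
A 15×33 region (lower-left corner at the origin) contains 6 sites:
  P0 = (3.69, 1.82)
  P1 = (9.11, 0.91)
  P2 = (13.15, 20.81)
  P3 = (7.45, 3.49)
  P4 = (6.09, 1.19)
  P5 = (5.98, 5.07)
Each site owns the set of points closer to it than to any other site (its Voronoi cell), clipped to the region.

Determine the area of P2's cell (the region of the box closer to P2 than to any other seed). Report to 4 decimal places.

Area of P2's cell: 286.7136

1. box [0,15]×[0,33]: [(0, 0) (15, 0) (15, 33) (0, 33)]
2. ⊥bis P2·P0 via (8.42,11.315): [(0, 15.5095) (15, 8.0371) (15, 33) (0, 33)]  |A|=318.4004
3. ⊥bis P2·P1 via (11.13,10.86): [(0, 15.5095) (8.0975, 11.4756) (15, 10.0743) (15, 33) (0, 33)]  |A|=311.3696
4. ⊥bis P2·P3 via (10.3,12.15): [(0, 15.5397) (15, 10.6032) (15, 33) (0, 33)]  |A|=298.9278
5. ⊥bis P2·P4 via (9.62,11): [(0, 15.5397) (15, 10.6032) (15, 33) (0, 33)]  |A|=298.9278
6. ⊥bis P2·P5 via (9.565,12.94): [(0, 17.2971) (13.9004, 10.9651) (15, 10.6032) (15, 33) (0, 33)]  |A|=286.7136
7. canonical 5-gon: [(0, 17.2971) (13.9004, 10.9651) (15, 10.6032) (15, 33) (0, 33)]
8. shoelace: 286.7136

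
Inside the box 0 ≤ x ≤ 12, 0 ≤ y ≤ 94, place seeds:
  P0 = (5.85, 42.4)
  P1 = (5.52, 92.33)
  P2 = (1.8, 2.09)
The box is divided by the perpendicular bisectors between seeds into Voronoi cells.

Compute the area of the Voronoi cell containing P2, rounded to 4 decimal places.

Area of P2's cell: 264.3177

1. box [0,12]×[0,94]: [(0, 0) (12, 0) (12, 94) (0, 94)]
2. ⊥bis P2·P0 via (3.825,22.245): [(0, 22.6293) (0, 0) (12, 0) (12, 21.4236)]  |A|=264.3177
3. ⊥bis P2·P1 via (3.66,47.21): [(0, 22.6293) (0, 0) (12, 0) (12, 21.4236)]  |A|=264.3177
4. canonical 4-gon: [(0, 22.6293) (0, 0) (12, 0) (12, 21.4236)]
5. shoelace: 264.3177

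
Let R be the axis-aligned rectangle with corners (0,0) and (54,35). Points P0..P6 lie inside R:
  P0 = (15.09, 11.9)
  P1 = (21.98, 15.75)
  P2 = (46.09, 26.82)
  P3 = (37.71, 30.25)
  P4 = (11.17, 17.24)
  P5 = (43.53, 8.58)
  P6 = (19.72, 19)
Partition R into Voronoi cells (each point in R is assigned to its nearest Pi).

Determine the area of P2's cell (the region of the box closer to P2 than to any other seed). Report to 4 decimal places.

Area of P2's cell: 227.1487

1. box [0,54]×[0,35]: [(0, 0) (54, 0) (54, 35) (0, 35)]
2. ⊥bis P2·P0 via (30.59,19.36): [(39.9078, 0) (54, 0) (54, 35) (23.0626, 35)]  |A|=788.018
3. ⊥bis P2·P1 via (34.035,21.285): [(43.8079, 0) (54, 0) (54, 35) (27.7378, 35)]  |A|=637.9497
4. ⊥bis P2·P3 via (41.9,28.535): [(36.6243, 15.6456) (43.8079, 0) (54, 0) (54, 35) (44.5462, 35)]  |A|=475.2922
5. ⊥bis P2·P4 via (28.63,22.03): [(36.6243, 15.6456) (43.8079, 0) (54, 0) (54, 35) (44.5462, 35)]  |A|=475.2922
6. ⊥bis P2·P5 via (44.81,17.7): [(37.8642, 18.6749) (54, 16.4102) (54, 35) (44.5462, 35)]  |A|=227.1487
7. ⊥bis P2·P6 via (32.905,22.91): [(37.8642, 18.6749) (54, 16.4102) (54, 35) (44.5462, 35)]  |A|=227.1487
8. canonical 4-gon: [(37.8642, 18.6749) (54, 16.4102) (54, 35) (44.5462, 35)]
9. shoelace: 227.1487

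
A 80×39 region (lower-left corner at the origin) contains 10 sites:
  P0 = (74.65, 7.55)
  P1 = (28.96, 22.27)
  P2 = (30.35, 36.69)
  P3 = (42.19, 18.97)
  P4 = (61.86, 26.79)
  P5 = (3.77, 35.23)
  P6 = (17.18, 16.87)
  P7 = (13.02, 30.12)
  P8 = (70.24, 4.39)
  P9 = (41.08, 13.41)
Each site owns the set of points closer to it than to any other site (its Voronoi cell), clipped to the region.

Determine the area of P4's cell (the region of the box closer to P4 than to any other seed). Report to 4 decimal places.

Area of P4's cell: 644.2365

1. box [0,80]×[0,39]: [(0, 0) (80, 0) (80, 39) (0, 39)]
2. ⊥bis P4·P0 via (68.255,17.17): [(0, 0) (42.4262, 0) (80, 24.9776) (80, 39) (0, 39)]  |A|=2650.7476
3. ⊥bis P4·P1 via (45.41,24.53): [(48.2483, 3.8704) (80, 24.9776) (80, 39) (43.422, 39)]  |A|=865.1025
4. ⊥bis P4·P2 via (46.105,31.74): [(44.9323, 28.0074) (48.2483, 3.8704) (80, 24.9776) (80, 39) (48.386, 39)]  |A|=837.819
5. ⊥bis P4·P3 via (52.025,22.88): [(47.1634, 35.1086) (57.2132, 9.8299) (80, 24.9776) (80, 39) (48.386, 39)]  |A|=655.8619
6. ⊥bis P4·P5 via (32.815,31.01): [(47.1634, 35.1086) (57.2132, 9.8299) (80, 24.9776) (80, 39) (48.386, 39)]  |A|=655.8619
7. ⊥bis P4·P6 via (39.52,21.83): [(47.1634, 35.1086) (57.2132, 9.8299) (80, 24.9776) (80, 39) (48.386, 39)]  |A|=655.8619
8. ⊥bis P4·P7 via (37.44,28.455): [(47.1634, 35.1086) (57.2132, 9.8299) (80, 24.9776) (80, 39) (48.386, 39)]  |A|=655.8619
9. ⊥bis P4·P8 via (66.05,15.59): [(47.1634, 35.1086) (56.3638, 11.9663) (65.6571, 15.443) (80, 24.9776) (80, 39) (48.386, 39)]  |A|=644.458
10. ⊥bis P4·P9 via (51.47,20.1): [(47.1634, 35.1086) (55.8097, 13.3602) (56.6405, 12.0698) (65.6571, 15.443) (80, 24.9776) (80, 39) (48.386, 39)]  |A|=644.2365
11. canonical 7-gon: [(47.1634, 35.1086) (55.8097, 13.3602) (56.6405, 12.0698) (65.6571, 15.443) (80, 24.9776) (80, 39) (48.386, 39)]
12. shoelace: 644.2365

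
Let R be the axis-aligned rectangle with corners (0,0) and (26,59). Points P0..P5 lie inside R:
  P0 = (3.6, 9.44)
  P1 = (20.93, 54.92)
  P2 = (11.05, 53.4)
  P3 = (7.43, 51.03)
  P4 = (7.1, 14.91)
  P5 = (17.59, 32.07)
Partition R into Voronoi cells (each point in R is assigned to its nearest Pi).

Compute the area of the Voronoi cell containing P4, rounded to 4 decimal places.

1. box [0,26]×[0,59]: [(0, 0) (26, 0) (26, 59) (0, 59)]
2. ⊥bis P4·P0 via (5.35,12.175): [(0, 15.5982) (24.3778, 0) (26, 0) (26, 59) (0, 59)]  |A|=1343.875
3. ⊥bis P4·P1 via (14.015,34.915): [(0, 39.7595) (0, 15.5982) (24.3778, 0) (26, 0) (26, 30.7722)]  |A|=726.7871
4. ⊥bis P4·P2 via (9.075,34.155): [(19.228, 33.1131) (0, 35.0863) (0, 15.5982) (24.3778, 0) (26, 0) (26, 30.7722)]  |A|=681.8593
5. ⊥bis P4·P3 via (7.265,32.97): [(19.9779, 32.8539) (0, 33.0364) (0, 15.5982) (24.3778, 0) (26, 0) (26, 30.7722)]  |A|=659.6304
6. ⊥bis P4·P5 via (12.345,23.49): [(0, 31.0366) (0, 15.5982) (24.3778, 0) (26, 0) (26, 15.1426)]  |A|=410.2045
7. canonical 5-gon: [(0, 31.0366) (0, 15.5982) (24.3778, 0) (26, 0) (26, 15.1426)]
8. shoelace: 410.2045

Area of P4's cell: 410.2045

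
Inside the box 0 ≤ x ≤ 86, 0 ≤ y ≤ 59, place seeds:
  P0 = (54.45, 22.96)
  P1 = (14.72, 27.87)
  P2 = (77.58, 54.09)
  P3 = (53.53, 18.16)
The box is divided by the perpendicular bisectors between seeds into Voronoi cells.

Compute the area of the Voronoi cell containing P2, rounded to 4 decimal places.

Area of P2's cell: 839.6680

1. box [0,86]×[0,59]: [(0, 0) (86, 0) (86, 59) (0, 59)]
2. ⊥bis P2·P0 via (66.015,38.525): [(86, 23.6759) (86, 59) (38.4583, 59)]  |A|=839.6845
3. ⊥bis P2·P1 via (46.15,40.98): [(38.7123, 58.8113) (86, 23.6759) (86, 59) (38.6335, 59)]  |A|=839.668
4. ⊥bis P2·P3 via (65.555,36.125): [(38.7123, 58.8113) (86, 23.6759) (86, 59) (38.6335, 59)]  |A|=839.668
5. canonical 4-gon: [(38.7123, 58.8113) (86, 23.6759) (86, 59) (38.6335, 59)]
6. shoelace: 839.668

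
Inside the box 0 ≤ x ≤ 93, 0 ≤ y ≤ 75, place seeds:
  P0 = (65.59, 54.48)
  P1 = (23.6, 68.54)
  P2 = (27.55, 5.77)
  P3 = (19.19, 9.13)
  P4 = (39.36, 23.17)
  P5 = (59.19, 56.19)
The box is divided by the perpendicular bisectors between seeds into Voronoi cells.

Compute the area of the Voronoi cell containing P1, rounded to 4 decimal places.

Area of P1's cell: 1319.6024

1. box [0,93]×[0,75]: [(0, 0) (93, 0) (93, 75) (0, 75)]
2. ⊥bis P1·P0 via (44.595,61.51): [(0, 0) (23.9989, 0) (49.112, 75) (0, 75)]  |A|=2741.6589
3. ⊥bis P1·P2 via (25.575,37.155): [(0, 35.5456) (36.6738, 37.8534) (49.112, 75) (0, 75)]  |A|=1635.6426
4. ⊥bis P1·P3 via (21.395,38.835): [(0, 40.4231) (35.5614, 37.7834) (36.6738, 37.8534) (49.112, 75) (0, 75)]  |A|=1548.9165
5. ⊥bis P1·P4 via (31.48,45.855): [(0, 40.4231) (13.0533, 39.4542) (40.3893, 48.9498) (49.112, 75) (0, 75)]  |A|=1413.1749
6. ⊥bis P1·P5 via (41.395,62.365): [(0, 40.4231) (13.0533, 39.4542) (36.2396, 47.5083) (45.7794, 75) (0, 75)]  |A|=1319.6024
7. canonical 5-gon: [(0, 40.4231) (13.0533, 39.4542) (36.2396, 47.5083) (45.7794, 75) (0, 75)]
8. shoelace: 1319.6024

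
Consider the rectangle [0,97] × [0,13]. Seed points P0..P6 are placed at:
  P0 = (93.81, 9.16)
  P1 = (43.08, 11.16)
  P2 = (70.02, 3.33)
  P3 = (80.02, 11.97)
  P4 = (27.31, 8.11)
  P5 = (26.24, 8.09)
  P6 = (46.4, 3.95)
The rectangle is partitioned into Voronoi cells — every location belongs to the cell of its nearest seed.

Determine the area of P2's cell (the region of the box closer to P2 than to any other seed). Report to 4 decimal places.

Area of P2's cell: 230.4709

1. box [0,97]×[0,13]: [(0, 0) (97, 0) (97, 13) (0, 13)]
2. ⊥bis P2·P0 via (81.915,6.245): [(0, 0) (83.4454, 0) (80.2596, 13) (0, 13)]  |A|=1064.0826
3. ⊥bis P2·P1 via (56.55,7.245): [(54.4443, 0) (83.4454, 0) (80.2596, 13) (58.2227, 13)]  |A|=331.7475
4. ⊥bis P2·P3 via (75.02,7.65): [(54.4443, 0) (81.6296, 0) (70.3976, 13) (58.2227, 13)]  |A|=255.8417
5. ⊥bis P2·P4 via (48.665,5.72): [(54.4443, 0) (81.6296, 0) (70.3976, 13) (58.2227, 13)]  |A|=255.8417
6. ⊥bis P2·P5 via (48.13,5.71): [(54.4443, 0) (81.6296, 0) (70.3976, 13) (58.2227, 13)]  |A|=255.8417
7. ⊥bis P2·P6 via (58.21,3.64): [(58.1145, 0) (81.6296, 0) (70.3976, 13) (58.4557, 13)]  |A|=230.4709
8. canonical 4-gon: [(58.1145, 0) (81.6296, 0) (70.3976, 13) (58.4557, 13)]
9. shoelace: 230.4709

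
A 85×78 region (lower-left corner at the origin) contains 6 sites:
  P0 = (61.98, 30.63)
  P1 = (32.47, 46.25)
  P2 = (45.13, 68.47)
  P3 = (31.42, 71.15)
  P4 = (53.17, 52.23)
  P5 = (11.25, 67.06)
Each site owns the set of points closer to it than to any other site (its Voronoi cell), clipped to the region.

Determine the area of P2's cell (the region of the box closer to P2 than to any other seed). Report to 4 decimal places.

1. box [0,85]×[0,78]: [(0, 0) (85, 0) (85, 78) (0, 78)]
2. ⊥bis P2·P0 via (53.555,49.55): [(0, 25.7022) (85, 63.5523) (85, 78) (0, 78)]  |A|=2836.6835
3. ⊥bis P2·P1 via (38.8,57.36): [(52.9671, 49.2882) (85, 63.5523) (85, 78) (2.574, 78)]  |A|=1414.6993
4. ⊥bis P2·P3 via (38.275,69.81): [(36.1378, 58.8768) (52.9671, 49.2882) (85, 63.5523) (85, 78) (39.876, 78)]  |A|=1058.0332
5. ⊥bis P2·P4 via (49.15,60.35): [(36.1378, 58.8768) (40.8041, 56.2182) (84.8012, 78) (39.876, 78)]  |A|=538.8641
6. ⊥bis P2·P5 via (28.19,67.765): [(36.1378, 58.8768) (40.8041, 56.2182) (84.8012, 78) (39.876, 78)]  |A|=538.8641
7. canonical 4-gon: [(36.1378, 58.8768) (40.8041, 56.2182) (84.8012, 78) (39.876, 78)]
8. shoelace: 538.8641

Area of P2's cell: 538.8641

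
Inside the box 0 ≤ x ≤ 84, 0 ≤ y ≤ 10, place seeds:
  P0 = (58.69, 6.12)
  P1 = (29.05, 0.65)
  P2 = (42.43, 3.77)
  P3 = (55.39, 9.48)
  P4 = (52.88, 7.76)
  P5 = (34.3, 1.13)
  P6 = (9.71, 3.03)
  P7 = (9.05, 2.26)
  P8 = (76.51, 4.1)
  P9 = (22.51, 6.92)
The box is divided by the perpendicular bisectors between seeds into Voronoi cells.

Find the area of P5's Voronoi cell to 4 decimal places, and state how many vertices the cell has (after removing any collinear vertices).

Area of P5's cell: 62.1651 (5 vertices)

1. box [0,84]×[0,10]: [(0, 0) (84, 0) (84, 10) (0, 10)]
2. ⊥bis P5·P0 via (46.495,3.625): [(0, 0) (47.2366, 0) (45.1907, 10) (0, 10)]  |A|=462.1369
3. ⊥bis P5·P1 via (31.675,0.89): [(31.7564, 0) (47.2366, 0) (45.1907, 10) (30.8421, 10)]  |A|=149.1446
4. ⊥bis P5·P2 via (38.365,2.45): [(31.7564, 0) (39.1606, 0) (35.9133, 10) (30.8421, 10)]  |A|=62.3773
5. ⊥bis P5·P3 via (44.845,5.305): [(31.7564, 0) (39.1606, 0) (35.9133, 10) (30.8421, 10)]  |A|=62.3773
6. ⊥bis P5·P4 via (43.59,4.445): [(31.7564, 0) (39.1606, 0) (35.9133, 10) (30.8421, 10)]  |A|=62.3773
7. ⊥bis P5·P6 via (22.005,2.08): [(31.7564, 0) (39.1606, 0) (35.9133, 10) (30.8421, 10)]  |A|=62.3773
8. ⊥bis P5·P7 via (21.675,1.695): [(31.7564, 0) (39.1606, 0) (35.9133, 10) (30.8421, 10)]  |A|=62.3773
9. ⊥bis P5·P8 via (55.405,2.615): [(31.7564, 0) (39.1606, 0) (35.9133, 10) (30.8421, 10)]  |A|=62.3773
10. ⊥bis P5·P9 via (28.405,4.025): [(30.9201, 9.1465) (31.7564, 0) (39.1606, 0) (35.9133, 10) (31.3393, 10)]  |A|=62.1651
11. canonical 5-gon: [(30.9201, 9.1465) (31.7564, 0) (39.1606, 0) (35.9133, 10) (31.3393, 10)]
12. shoelace: 62.1651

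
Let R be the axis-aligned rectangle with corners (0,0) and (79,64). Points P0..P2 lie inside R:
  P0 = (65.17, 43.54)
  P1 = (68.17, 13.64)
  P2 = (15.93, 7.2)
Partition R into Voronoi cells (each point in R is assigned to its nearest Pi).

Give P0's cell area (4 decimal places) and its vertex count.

1. box [0,79]×[0,64]: [(0, 0) (79, 0) (79, 64) (0, 64)]
2. ⊥bis P0·P1 via (66.67,28.59): [(0, 21.9007) (79, 29.8271) (79, 64) (0, 64)]  |A|=3012.7509
3. ⊥bis P0·P2 via (40.55,25.37): [(40.1382, 25.9279) (79, 29.8271) (79, 64) (12.0404, 64)]  |A|=1938.6546
4. canonical 4-gon: [(40.1382, 25.9279) (79, 29.8271) (79, 64) (12.0404, 64)]
5. shoelace: 1938.6546

Area of P0's cell: 1938.6546 (4 vertices)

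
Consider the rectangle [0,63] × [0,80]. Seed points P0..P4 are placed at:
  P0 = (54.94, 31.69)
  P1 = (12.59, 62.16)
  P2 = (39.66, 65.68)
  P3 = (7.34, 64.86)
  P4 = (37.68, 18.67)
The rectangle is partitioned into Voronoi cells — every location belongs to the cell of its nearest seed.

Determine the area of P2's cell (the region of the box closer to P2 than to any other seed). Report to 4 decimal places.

Area of P2's cell: 1174.7771

1. box [0,63]×[0,80]: [(0, 0) (63, 0) (63, 80) (0, 80)]
2. ⊥bis P2·P0 via (47.3,48.685): [(0, 27.4216) (63, 55.7428) (63, 80) (0, 80)]  |A|=2420.3211
3. ⊥bis P2·P1 via (26.125,63.92): [(29.1661, 40.533) (63, 55.7428) (63, 80) (24.0341, 80)]  |A|=1179.2914
4. ⊥bis P2·P3 via (23.5,65.27): [(29.1661, 40.533) (63, 55.7428) (63, 80) (24.0341, 80)]  |A|=1179.2914
5. ⊥bis P2·P4 via (38.67,42.175): [(28.8991, 42.5865) (33.3199, 42.4003) (63, 55.7428) (63, 80) (24.0341, 80)]  |A|=1174.7771
6. canonical 5-gon: [(28.8991, 42.5865) (33.3199, 42.4003) (63, 55.7428) (63, 80) (24.0341, 80)]
7. shoelace: 1174.7771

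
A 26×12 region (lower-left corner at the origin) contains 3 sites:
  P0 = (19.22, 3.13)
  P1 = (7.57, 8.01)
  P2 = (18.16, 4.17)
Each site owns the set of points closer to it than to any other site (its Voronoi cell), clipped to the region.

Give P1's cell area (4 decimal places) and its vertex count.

1. box [0,26]×[0,12]: [(0, 0) (26, 0) (26, 12) (0, 12)]
2. ⊥bis P1·P0 via (13.395,5.57): [(0, 0) (11.0618, 0) (16.0884, 12) (0, 12)]  |A|=162.9014
3. ⊥bis P1·P2 via (12.865,6.09): [(0, 0) (10.6567, 0) (15.008, 12) (0, 12)]  |A|=153.9884
4. canonical 4-gon: [(0, 0) (10.6567, 0) (15.008, 12) (0, 12)]
5. shoelace: 153.9884

Area of P1's cell: 153.9884 (4 vertices)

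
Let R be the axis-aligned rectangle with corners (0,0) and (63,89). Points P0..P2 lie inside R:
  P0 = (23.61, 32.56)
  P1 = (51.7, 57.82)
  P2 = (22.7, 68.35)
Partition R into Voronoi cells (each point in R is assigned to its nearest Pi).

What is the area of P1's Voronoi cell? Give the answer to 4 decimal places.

1. box [0,63]×[0,89]: [(0, 0) (63, 0) (63, 89) (0, 89)]
2. ⊥bis P1·P0 via (37.655,45.19): [(0, 87.0637) (63, 17.0055) (63, 89) (0, 89)]  |A|=2328.8218
3. ⊥bis P1·P2 via (37.2,63.085): [(32.7021, 50.6977) (63, 17.0055) (63, 89) (46.6098, 89)]  |A|=1404.5301
4. canonical 4-gon: [(32.7021, 50.6977) (63, 17.0055) (63, 89) (46.6098, 89)]
5. shoelace: 1404.5301

Area of P1's cell: 1404.5301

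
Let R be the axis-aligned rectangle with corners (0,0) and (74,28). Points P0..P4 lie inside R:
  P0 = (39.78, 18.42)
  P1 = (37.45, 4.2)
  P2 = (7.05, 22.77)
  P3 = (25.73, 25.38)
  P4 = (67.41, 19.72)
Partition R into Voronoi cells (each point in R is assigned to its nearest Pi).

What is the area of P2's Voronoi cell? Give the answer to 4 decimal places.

Area of P2's cell: 476.3783

1. box [0,74]×[0,28]: [(0, 0) (74, 0) (74, 28) (0, 28)]
2. ⊥bis P2·P0 via (23.415,20.595): [(0, 0) (20.6778, 0) (24.3992, 28) (0, 28)]  |A|=631.0777
3. ⊥bis P2·P1 via (22.25,13.485): [(0, 0) (14.0126, 0) (22.5312, 13.9454) (24.3992, 28) (0, 28)]  |A|=584.6033
4. ⊥bis P2·P3 via (16.39,24.075): [(0, 0) (14.0126, 0) (18.6851, 7.649) (15.8416, 28) (0, 28)]  |A|=476.3783
5. ⊥bis P2·P4 via (37.23,21.245): [(0, 0) (14.0126, 0) (18.6851, 7.649) (15.8416, 28) (0, 28)]  |A|=476.3783
6. canonical 5-gon: [(0, 0) (14.0126, 0) (18.6851, 7.649) (15.8416, 28) (0, 28)]
7. shoelace: 476.3783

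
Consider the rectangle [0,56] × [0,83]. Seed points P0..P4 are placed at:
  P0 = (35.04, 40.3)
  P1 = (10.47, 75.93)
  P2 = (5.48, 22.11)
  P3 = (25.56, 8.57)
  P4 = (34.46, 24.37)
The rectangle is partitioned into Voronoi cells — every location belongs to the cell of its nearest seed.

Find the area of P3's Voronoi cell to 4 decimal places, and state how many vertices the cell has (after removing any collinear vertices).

Area of P3's cell: 593.8337 (4 vertices)

1. box [0,56]×[0,83]: [(0, 0) (56, 0) (56, 83) (0, 83)]
2. ⊥bis P3·P0 via (30.3,24.435): [(0, 33.4878) (0, 0) (56, 0) (56, 16.7566)]  |A|=1406.8417
3. ⊥bis P3·P1 via (18.015,42.25): [(0, 33.4878) (0, 0) (56, 0) (56, 16.7566)]  |A|=1406.8417
4. ⊥bis P3·P2 via (15.52,15.34): [(23.1028, 26.5853) (5.1762, 0) (56, 0) (56, 16.7566)]  |A|=951.2065
5. ⊥bis P3·P4 via (30.01,16.47): [(20.0609, 22.0742) (5.1762, 0) (56, 0) (56, 1.8301)]  |A|=593.8337
6. canonical 4-gon: [(20.0609, 22.0742) (5.1762, 0) (56, 0) (56, 1.8301)]
7. shoelace: 593.8337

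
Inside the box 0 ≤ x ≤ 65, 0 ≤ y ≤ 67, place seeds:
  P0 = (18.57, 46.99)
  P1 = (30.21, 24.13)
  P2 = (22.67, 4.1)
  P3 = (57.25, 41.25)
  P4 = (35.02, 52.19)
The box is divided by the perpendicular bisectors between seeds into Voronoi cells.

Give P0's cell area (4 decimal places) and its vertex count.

Area of P0's cell: 966.6026 (5 vertices)

1. box [0,65]×[0,67]: [(0, 0) (65, 0) (65, 67) (0, 67)]
2. ⊥bis P0·P1 via (24.39,35.56): [(0, 23.1409) (65, 56.2381) (65, 67) (0, 67)]  |A|=1775.1824
3. ⊥bis P0·P2 via (20.62,25.545): [(0, 23.5739) (1.0467, 23.6739) (65, 56.2381) (65, 67) (0, 67)]  |A|=1774.9558
4. ⊥bis P0·P3 via (37.91,44.12): [(0, 23.5739) (1.0467, 23.6739) (37.641, 42.3072) (41.3053, 67) (0, 67)]  |A|=1335.1941
5. ⊥bis P0·P4 via (26.795,49.59): [(0, 23.5739) (1.0467, 23.6739) (30.2817, 38.56) (21.2915, 67) (0, 67)]  |A|=966.6026
6. canonical 5-gon: [(0, 23.5739) (1.0467, 23.6739) (30.2817, 38.56) (21.2915, 67) (0, 67)]
7. shoelace: 966.6026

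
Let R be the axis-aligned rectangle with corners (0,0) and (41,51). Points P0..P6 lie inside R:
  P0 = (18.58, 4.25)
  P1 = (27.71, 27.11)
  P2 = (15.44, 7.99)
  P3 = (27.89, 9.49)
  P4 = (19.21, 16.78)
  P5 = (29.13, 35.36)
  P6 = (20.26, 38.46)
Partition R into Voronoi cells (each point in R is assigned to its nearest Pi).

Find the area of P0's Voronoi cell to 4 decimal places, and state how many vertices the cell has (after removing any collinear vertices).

1. box [0,41]×[0,51]: [(0, 0) (41, 0) (41, 51) (0, 51)]
2. ⊥bis P0·P1 via (23.145,15.68): [(0, 24.9238) (0, 0) (41, 0) (41, 8.5489)]  |A|=686.1916
3. ⊥bis P0·P2 via (17.01,6.12): [(26.7038, 14.2587) (9.7206, 0) (41, 0) (41, 8.5489)]  |A|=284.1099
4. ⊥bis P0·P3 via (23.235,6.87): [(21.5241, 9.9099) (9.7206, 0) (27.1017, 0)]  |A|=86.1223
5. ⊥bis P0·P4 via (18.895,10.515): [(21.5241, 9.9099) (9.7206, 0) (27.1017, 0)]  |A|=86.1223
6. ⊥bis P0·P5 via (23.855,19.805): [(21.5241, 9.9099) (9.7206, 0) (27.1017, 0)]  |A|=86.1223
7. ⊥bis P0·P6 via (19.42,21.355): [(21.5241, 9.9099) (9.7206, 0) (27.1017, 0)]  |A|=86.1223
8. canonical 3-gon: [(21.5241, 9.9099) (9.7206, 0) (27.1017, 0)]
9. shoelace: 86.1223

Area of P0's cell: 86.1223 (3 vertices)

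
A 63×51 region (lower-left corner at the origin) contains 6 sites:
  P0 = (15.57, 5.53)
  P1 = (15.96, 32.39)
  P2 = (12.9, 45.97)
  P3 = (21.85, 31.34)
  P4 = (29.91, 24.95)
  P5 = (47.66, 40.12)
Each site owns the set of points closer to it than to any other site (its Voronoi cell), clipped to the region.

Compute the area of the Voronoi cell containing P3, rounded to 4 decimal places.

1. box [0,63]×[0,51]: [(0, 0) (63, 0) (63, 51) (0, 51)]
2. ⊥bis P3·P0 via (18.71,18.435): [(0, 22.9875) (63, 7.6585) (63, 51) (0, 51)]  |A|=2247.6522
3. ⊥bis P3·P1 via (18.905,31.865): [(16.6023, 18.9478) (63, 7.6585) (63, 51) (22.3162, 51)]  |A|=1657.4755
4. ⊥bis P3·P2 via (17.375,38.655): [(20.4509, 40.5367) (16.6023, 18.9478) (63, 7.6585) (63, 51) (37.5546, 51)]  |A|=1577.7533
5. ⊥bis P3·P4 via (25.88,28.145): [(20.4509, 40.5367) (16.6023, 18.9478) (18.2673, 18.5427) (43.9995, 51) (37.5546, 51)]  |A|=300.0102
6. ⊥bis P3·P5 via (34.755,35.73): [(30.9375, 46.952) (20.4509, 40.5367) (16.6023, 18.9478) (18.2673, 18.5427) (33.8958, 38.2557)]  |A|=224.1826
7. canonical 5-gon: [(30.9375, 46.952) (20.4509, 40.5367) (16.6023, 18.9478) (18.2673, 18.5427) (33.8958, 38.2557)]
8. shoelace: 224.1826

Area of P3's cell: 224.1826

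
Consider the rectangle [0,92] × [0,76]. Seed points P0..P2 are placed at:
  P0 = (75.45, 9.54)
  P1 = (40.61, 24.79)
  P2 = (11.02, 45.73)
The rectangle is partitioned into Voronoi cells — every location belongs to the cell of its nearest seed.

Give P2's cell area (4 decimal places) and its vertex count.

Area of P2's cell: 2109.3055 (4 vertices)

1. box [0,92]×[0,76]: [(0, 0) (92, 0) (92, 76) (0, 76)]
2. ⊥bis P2·P0 via (43.235,27.635): [(0, 0) (27.7126, 0) (70.4014, 76) (0, 76)]  |A|=3728.3295
3. ⊥bis P2·P1 via (25.815,35.26): [(0, 0) (0.8625, 0) (54.6455, 76) (0, 76)]  |A|=2109.3055
4. canonical 4-gon: [(0, 0) (0.8625, 0) (54.6455, 76) (0, 76)]
5. shoelace: 2109.3055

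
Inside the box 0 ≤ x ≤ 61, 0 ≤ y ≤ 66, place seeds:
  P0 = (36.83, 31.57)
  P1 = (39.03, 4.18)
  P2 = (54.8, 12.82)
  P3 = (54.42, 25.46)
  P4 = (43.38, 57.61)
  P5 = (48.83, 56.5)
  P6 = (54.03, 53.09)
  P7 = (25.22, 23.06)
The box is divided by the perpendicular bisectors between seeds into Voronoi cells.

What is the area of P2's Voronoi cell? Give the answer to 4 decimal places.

1. box [0,61]×[0,66]: [(0, 0) (61, 0) (61, 66) (0, 66)]
2. ⊥bis P2·P0 via (45.815,22.195): [(22.6566, 0) (61, 0) (61, 36.7483)]  |A|=704.5273
3. ⊥bis P2·P1 via (46.915,8.5): [(41.6164, 18.1711) (51.5719, 0) (61, 0) (61, 36.7483)]  |A|=441.8156
4. ⊥bis P2·P3 via (54.61,19.14): [(42.2394, 18.7681) (41.6164, 18.1711) (51.5719, 0) (61, 0) (61, 19.3321)]  |A|=278.446
5. ⊥bis P2·P4 via (49.09,35.215): [(42.2394, 18.7681) (41.6164, 18.1711) (51.5719, 0) (61, 0) (61, 19.3321)]  |A|=278.446
6. ⊥bis P2·P5 via (51.815,34.66): [(42.2394, 18.7681) (41.6164, 18.1711) (51.5719, 0) (61, 0) (61, 19.3321)]  |A|=278.446
7. ⊥bis P2·P6 via (54.415,32.955): [(42.2394, 18.7681) (41.6164, 18.1711) (51.5719, 0) (61, 0) (61, 19.3321)]  |A|=278.446
8. ⊥bis P2·P7 via (40.01,17.94): [(42.2394, 18.7681) (41.6164, 18.1711) (51.5719, 0) (61, 0) (61, 19.3321)]  |A|=278.446
9. canonical 5-gon: [(42.2394, 18.7681) (41.6164, 18.1711) (51.5719, 0) (61, 0) (61, 19.3321)]
10. shoelace: 278.446

Area of P2's cell: 278.4460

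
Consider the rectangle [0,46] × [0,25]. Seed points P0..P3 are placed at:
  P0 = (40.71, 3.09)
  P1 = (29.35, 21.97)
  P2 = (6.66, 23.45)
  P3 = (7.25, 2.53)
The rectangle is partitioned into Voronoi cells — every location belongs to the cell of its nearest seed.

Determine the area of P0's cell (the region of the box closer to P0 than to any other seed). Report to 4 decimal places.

Area of P0's cell: 275.3927

1. box [0,46]×[0,25]: [(0, 0) (46, 0) (46, 25) (0, 25)]
2. ⊥bis P0·P1 via (35.03,12.53): [(14.2055, 0) (46, 0) (46, 19.1306)]  |A|=304.1239
3. ⊥bis P0·P2 via (23.685,13.27): [(16.6184, 1.4518) (15.7503, 0) (46, 0) (46, 19.1306)]  |A|=303.0025
4. ⊥bis P0·P3 via (23.98,2.81): [(23.9291, 5.8507) (24.027, 0) (46, 0) (46, 19.1306)]  |A|=275.3927
5. canonical 4-gon: [(23.9291, 5.8507) (24.027, 0) (46, 0) (46, 19.1306)]
6. shoelace: 275.3927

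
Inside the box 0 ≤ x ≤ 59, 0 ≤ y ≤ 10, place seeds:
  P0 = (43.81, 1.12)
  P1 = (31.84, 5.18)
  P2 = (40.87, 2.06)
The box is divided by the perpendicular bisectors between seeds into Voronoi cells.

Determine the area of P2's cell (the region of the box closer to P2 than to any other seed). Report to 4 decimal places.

1. box [0,59]×[0,10]: [(0, 0) (59, 0) (59, 10) (0, 10)]
2. ⊥bis P2·P0 via (42.34,1.59): [(0, 0) (41.8316, 0) (45.0289, 10) (0, 10)]  |A|=434.3027
3. ⊥bis P2·P1 via (36.355,3.62): [(35.1042, 0) (41.8316, 0) (45.0289, 10) (38.5594, 10)]  |A|=65.9846
4. canonical 4-gon: [(35.1042, 0) (41.8316, 0) (45.0289, 10) (38.5594, 10)]
5. shoelace: 65.9846

Area of P2's cell: 65.9846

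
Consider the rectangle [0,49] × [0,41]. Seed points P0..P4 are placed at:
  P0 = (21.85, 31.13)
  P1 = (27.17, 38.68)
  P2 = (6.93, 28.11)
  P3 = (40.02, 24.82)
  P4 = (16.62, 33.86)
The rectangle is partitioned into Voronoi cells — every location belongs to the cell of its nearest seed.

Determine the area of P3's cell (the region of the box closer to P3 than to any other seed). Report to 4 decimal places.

1. box [0,49]×[0,41]: [(0, 0) (49, 0) (49, 41) (0, 41)]
2. ⊥bis P3·P0 via (30.935,27.975): [(21.22, 0) (49, 0) (49, 41) (35.4583, 41)]  |A|=847.0963
3. ⊥bis P3·P1 via (33.595,31.75): [(31.6054, 29.9054) (21.22, 0) (49, 0) (49, 41) (43.572, 41)]  |A|=802.0866
4. ⊥bis P3·P2 via (23.475,26.465): [(31.6054, 29.9054) (21.22, 0) (49, 0) (49, 41) (43.572, 41)]  |A|=802.0866
5. ⊥bis P3·P4 via (28.32,29.34): [(31.6054, 29.9054) (21.22, 0) (49, 0) (49, 41) (43.572, 41)]  |A|=802.0866
6. canonical 5-gon: [(31.6054, 29.9054) (21.22, 0) (49, 0) (49, 41) (43.572, 41)]
7. shoelace: 802.0866

Area of P3's cell: 802.0866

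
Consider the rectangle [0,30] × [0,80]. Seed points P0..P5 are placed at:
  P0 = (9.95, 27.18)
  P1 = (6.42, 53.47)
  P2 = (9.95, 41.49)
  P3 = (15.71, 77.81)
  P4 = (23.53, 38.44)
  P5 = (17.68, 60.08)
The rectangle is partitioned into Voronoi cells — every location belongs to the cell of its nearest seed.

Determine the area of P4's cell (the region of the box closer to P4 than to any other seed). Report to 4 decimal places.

Area of P4's cell: 330.4519

1. box [0,30]×[0,80]: [(0, 0) (30, 0) (30, 80) (0, 80)]
2. ⊥bis P4·P0 via (16.74,32.81): [(0, 52.9991) (30, 16.8179) (30, 80) (0, 80)]  |A|=1352.7448
3. ⊥bis P4·P1 via (14.975,45.955): [(10.2761, 40.6058) (30, 16.8179) (30, 63.0593)]  |A|=456.0313
4. ⊥bis P4·P2 via (16.74,39.965): [(19.1537, 50.712) (15.4755, 34.335) (30, 16.8179) (30, 63.0593)]  |A|=401.9228
5. ⊥bis P4·P3 via (19.62,58.125): [(26.9433, 59.5796) (19.1537, 50.712) (15.4755, 34.335) (30, 16.8179) (30, 60.1868)]  |A|=397.5325
6. ⊥bis P4·P5 via (20.605,49.26): [(18.7127, 48.7485) (15.4755, 34.335) (30, 16.8179) (30, 51.7998)]  |A|=330.4519
7. canonical 4-gon: [(18.7127, 48.7485) (15.4755, 34.335) (30, 16.8179) (30, 51.7998)]
8. shoelace: 330.4519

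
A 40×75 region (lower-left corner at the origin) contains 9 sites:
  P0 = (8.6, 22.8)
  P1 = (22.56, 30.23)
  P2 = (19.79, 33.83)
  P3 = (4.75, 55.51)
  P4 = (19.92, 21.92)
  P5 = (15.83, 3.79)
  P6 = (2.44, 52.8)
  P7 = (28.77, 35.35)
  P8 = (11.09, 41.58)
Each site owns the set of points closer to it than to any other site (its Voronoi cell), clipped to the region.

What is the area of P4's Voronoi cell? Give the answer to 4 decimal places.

1. box [0,40]×[0,75]: [(0, 0) (40, 0) (40, 75) (0, 75)]
2. ⊥bis P4·P0 via (14.26,22.36): [(12.5218, 0) (40, 0) (40, 75) (18.3522, 75)]  |A|=1842.2279
3. ⊥bis P4·P1 via (21.24,26.075): [(14.7101, 28.1495) (12.5218, 0) (40, 0) (40, 20.1151)]  |A|=641.1045
4. ⊥bis P4·P2 via (19.855,27.875): [(15.7163, 27.8298) (14.6843, 27.8186) (12.5218, 0) (40, 0) (40, 20.1151)]  |A|=640.9339
5. ⊥bis P4·P3 via (12.335,38.715): [(15.7163, 27.8298) (14.6843, 27.8186) (12.5218, 0) (40, 0) (40, 20.1151)]  |A|=640.9339
6. ⊥bis P4·P5 via (17.875,12.855): [(15.7163, 27.8298) (14.6843, 27.8186) (13.5961, 13.8203) (40, 7.8638) (40, 20.1151)]  |A|=347.2386
7. ⊥bis P4·P6 via (11.18,37.36): [(15.7163, 27.8298) (14.6843, 27.8186) (13.5961, 13.8203) (40, 7.8638) (40, 20.1151)]  |A|=347.2386
8. ⊥bis P4·P7 via (24.345,28.635): [(34.7365, 21.7873) (15.7163, 27.8298) (14.6843, 27.8186) (13.5961, 13.8203) (40, 7.8638) (40, 18.3188)]  |A|=342.511
9. ⊥bis P4·P8 via (15.505,31.75): [(34.7365, 21.7873) (15.7163, 27.8298) (14.6843, 27.8186) (13.5961, 13.8203) (40, 7.8638) (40, 18.3188)]  |A|=342.511
10. canonical 6-gon: [(34.7365, 21.7873) (15.7163, 27.8298) (14.6843, 27.8186) (13.5961, 13.8203) (40, 7.8638) (40, 18.3188)]
11. shoelace: 342.511

Area of P4's cell: 342.5110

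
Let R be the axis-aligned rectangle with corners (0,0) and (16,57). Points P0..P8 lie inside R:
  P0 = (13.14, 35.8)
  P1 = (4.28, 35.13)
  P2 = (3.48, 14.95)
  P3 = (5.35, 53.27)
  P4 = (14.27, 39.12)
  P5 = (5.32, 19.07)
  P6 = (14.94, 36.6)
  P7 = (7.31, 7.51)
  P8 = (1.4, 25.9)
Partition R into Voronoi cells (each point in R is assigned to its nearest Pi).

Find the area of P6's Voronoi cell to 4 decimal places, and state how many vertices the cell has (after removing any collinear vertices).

1. box [0,16]×[0,57]: [(0, 0) (16, 0) (16, 57) (0, 57)]
2. ⊥bis P6·P0 via (14.04,36.2): [(16, 31.79) (16, 57) (4.7956, 57)]  |A|=141.232
3. ⊥bis P6·P1 via (9.61,35.865): [(7.5502, 50.802) (16, 31.79) (16, 57) (6.6955, 57)]  |A|=135.3441
4. ⊥bis P6·P2 via (9.21,25.775): [(7.5502, 50.802) (16, 31.79) (16, 57) (6.6955, 57)]  |A|=135.3441
5. ⊥bis P6·P3 via (10.145,44.935): [(10.1552, 44.9409) (16, 31.79) (16, 48.3033)]  |A|=48.2586
6. ⊥bis P6·P4 via (14.605,37.86): [(13.4399, 37.5502) (16, 31.79) (16, 38.2309)]  |A|=8.2447
7. ⊥bis P6·P5 via (10.13,27.835): [(13.4399, 37.5502) (16, 31.79) (16, 38.2309)]  |A|=8.2447
8. ⊥bis P6·P7 via (11.125,22.055): [(13.4399, 37.5502) (16, 31.79) (16, 38.2309)]  |A|=8.2447
9. ⊥bis P6·P8 via (8.17,31.25): [(13.4399, 37.5502) (16, 31.79) (16, 38.2309)]  |A|=8.2447
10. canonical 3-gon: [(13.4399, 37.5502) (16, 31.79) (16, 38.2309)]
11. shoelace: 8.2447

Area of P6's cell: 8.2447 (3 vertices)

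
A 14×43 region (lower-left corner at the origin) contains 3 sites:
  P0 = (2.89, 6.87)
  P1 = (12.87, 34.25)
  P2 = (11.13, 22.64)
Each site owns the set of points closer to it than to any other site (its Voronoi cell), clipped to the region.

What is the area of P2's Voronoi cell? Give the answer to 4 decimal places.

1. box [0,14]×[0,43]: [(0, 0) (14, 0) (14, 43) (0, 43)]
2. ⊥bis P2·P0 via (7.01,14.755): [(0, 18.4178) (14, 11.1026) (14, 43) (0, 43)]  |A|=395.3568
3. ⊥bis P2·P1 via (12,28.445): [(0, 30.2434) (0, 18.4178) (14, 11.1026) (14, 28.1453)]  |A|=202.0778
4. canonical 4-gon: [(0, 30.2434) (0, 18.4178) (14, 11.1026) (14, 28.1453)]
5. shoelace: 202.0778

Area of P2's cell: 202.0778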